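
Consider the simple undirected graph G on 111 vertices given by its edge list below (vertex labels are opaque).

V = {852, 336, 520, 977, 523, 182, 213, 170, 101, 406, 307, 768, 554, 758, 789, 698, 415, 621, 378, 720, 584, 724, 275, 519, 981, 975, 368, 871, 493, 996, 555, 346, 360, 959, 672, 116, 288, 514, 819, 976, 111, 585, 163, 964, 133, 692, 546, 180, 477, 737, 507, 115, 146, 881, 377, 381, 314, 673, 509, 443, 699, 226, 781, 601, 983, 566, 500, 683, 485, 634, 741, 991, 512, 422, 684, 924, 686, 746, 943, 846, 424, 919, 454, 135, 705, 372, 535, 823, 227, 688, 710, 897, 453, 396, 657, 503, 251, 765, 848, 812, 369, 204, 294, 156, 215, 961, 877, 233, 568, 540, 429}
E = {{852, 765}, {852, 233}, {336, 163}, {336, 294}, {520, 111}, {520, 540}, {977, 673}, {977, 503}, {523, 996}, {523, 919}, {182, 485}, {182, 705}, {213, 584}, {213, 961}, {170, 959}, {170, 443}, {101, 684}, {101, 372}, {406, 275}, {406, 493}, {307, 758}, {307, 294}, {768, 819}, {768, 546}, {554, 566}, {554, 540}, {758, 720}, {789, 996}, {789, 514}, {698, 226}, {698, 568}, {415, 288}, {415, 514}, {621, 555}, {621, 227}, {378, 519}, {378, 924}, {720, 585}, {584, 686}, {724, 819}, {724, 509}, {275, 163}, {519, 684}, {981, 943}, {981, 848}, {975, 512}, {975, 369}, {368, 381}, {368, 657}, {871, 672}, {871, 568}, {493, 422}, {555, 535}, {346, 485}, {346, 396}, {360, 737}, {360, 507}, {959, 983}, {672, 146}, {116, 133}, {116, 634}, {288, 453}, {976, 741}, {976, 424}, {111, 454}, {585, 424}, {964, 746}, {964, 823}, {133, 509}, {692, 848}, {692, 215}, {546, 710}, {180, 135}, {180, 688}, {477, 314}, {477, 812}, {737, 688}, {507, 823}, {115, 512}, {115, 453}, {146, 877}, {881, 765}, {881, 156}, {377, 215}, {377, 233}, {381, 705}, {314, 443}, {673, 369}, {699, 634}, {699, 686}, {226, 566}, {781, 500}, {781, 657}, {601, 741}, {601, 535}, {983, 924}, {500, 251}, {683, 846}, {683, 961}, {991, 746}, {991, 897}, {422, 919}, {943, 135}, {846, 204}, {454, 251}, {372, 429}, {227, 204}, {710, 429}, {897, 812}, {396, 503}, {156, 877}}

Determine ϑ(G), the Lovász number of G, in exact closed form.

111*cos(pi/111)/(cos(pi/111) + 1)

deg(823) = 2; N(823) = {964, 507}.
deg(288) = 2; N(288) = {415, 453}.
N(568) = {698, 871}, |N(568)| = 2.
deg(381) = 2; N(381) = {368, 705}.
111-vertex 2-regular graph: a single 111-cycle (edge-transitive).
A has 56 distinct eigenvalues ≈ [2.0, 1.9968, 1.9872, 1.97123, 1.94895, 1.92043, 1.88575, 1.84504, 1.79841, 1.74603, 1.68805, 1.62466, 1.55607, 1.4825, 1.40417, 1.32135, 1.23429, 1.14329, 1.04861, 0.95058, 0.84951, 0.74571, 0.63953, 0.53129, 0.42136, 0.31007, 0.19779, 0.08488, -0.0283, -0.1414, -0.25404, -0.36586, -0.47652, -0.58565, -0.6929, -0.79793, -0.90041, -1.0, -1.09639, -1.18927, -1.27833, -1.36331, -1.44391, -1.51989, -1.591, -1.65702, -1.71773, -1.77293, -1.82246, -1.86614, -1.90385, -1.93547, -1.96088, -1.98001, -1.99279, -1.9992].
Lovász (edge-transitive): ϑ = −111·(-2*cos(pi/111))/((2)−(-2*cos(pi/111))) = 111*cos(pi/111)/(cos(pi/111) + 1).
Numerically 55.48888410.
Lovász sandwich 55 ≤ 111*cos(pi/111)/(cos(pi/111) + 1) ≤ 56: both strict.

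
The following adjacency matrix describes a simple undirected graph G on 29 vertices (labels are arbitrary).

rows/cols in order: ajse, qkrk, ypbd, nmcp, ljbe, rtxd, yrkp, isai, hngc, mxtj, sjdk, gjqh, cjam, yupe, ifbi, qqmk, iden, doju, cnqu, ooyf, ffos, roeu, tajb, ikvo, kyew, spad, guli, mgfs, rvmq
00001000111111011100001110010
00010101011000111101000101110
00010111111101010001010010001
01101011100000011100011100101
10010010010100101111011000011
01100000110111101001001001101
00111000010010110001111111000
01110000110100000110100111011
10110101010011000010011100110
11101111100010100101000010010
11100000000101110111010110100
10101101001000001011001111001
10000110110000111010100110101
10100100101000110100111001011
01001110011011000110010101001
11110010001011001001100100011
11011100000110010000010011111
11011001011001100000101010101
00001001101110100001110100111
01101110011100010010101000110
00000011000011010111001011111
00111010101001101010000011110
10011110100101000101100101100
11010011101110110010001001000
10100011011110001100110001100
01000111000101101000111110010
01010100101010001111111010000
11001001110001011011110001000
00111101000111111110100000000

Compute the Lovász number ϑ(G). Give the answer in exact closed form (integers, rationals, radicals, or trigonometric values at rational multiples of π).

sqrt(29)

N(roeu) = {ypbd, nmcp, ljbe, yrkp, hngc, sjdk, yupe, ifbi, iden, cnqu, kyew, spad, guli, mgfs}, |N(roeu)| = 14.
N(rvmq) = {ypbd, nmcp, ljbe, rtxd, isai, gjqh, cjam, yupe, ifbi, qqmk, iden, doju, cnqu, ffos}, |N(rvmq)| = 14.
deg(gjqh) = 14; N(gjqh) = {ajse, ypbd, ljbe, rtxd, isai, sjdk, iden, cnqu, ooyf, tajb, ikvo, kyew, spad, rvmq}.
N(yrkp) = {ypbd, nmcp, ljbe, mxtj, cjam, ifbi, qqmk, ooyf, ffos, roeu, tajb, ikvo, kyew, spad}, |N(yrkp)| = 14.
29-vertex 14-regular graph: SR(29,14,6,7) — a Paley graph.
spec(A) ≈ [14.0, 2.193, -3.193] (distinct, 3 d.p.).
With N=29: ϑ(G) = 29·(-(-sqrt(29)/2 - 1/2))/(14−(-sqrt(29)/2 - 1/2)) = sqrt(29).
≈ 5.385165 (to 6 d.p.).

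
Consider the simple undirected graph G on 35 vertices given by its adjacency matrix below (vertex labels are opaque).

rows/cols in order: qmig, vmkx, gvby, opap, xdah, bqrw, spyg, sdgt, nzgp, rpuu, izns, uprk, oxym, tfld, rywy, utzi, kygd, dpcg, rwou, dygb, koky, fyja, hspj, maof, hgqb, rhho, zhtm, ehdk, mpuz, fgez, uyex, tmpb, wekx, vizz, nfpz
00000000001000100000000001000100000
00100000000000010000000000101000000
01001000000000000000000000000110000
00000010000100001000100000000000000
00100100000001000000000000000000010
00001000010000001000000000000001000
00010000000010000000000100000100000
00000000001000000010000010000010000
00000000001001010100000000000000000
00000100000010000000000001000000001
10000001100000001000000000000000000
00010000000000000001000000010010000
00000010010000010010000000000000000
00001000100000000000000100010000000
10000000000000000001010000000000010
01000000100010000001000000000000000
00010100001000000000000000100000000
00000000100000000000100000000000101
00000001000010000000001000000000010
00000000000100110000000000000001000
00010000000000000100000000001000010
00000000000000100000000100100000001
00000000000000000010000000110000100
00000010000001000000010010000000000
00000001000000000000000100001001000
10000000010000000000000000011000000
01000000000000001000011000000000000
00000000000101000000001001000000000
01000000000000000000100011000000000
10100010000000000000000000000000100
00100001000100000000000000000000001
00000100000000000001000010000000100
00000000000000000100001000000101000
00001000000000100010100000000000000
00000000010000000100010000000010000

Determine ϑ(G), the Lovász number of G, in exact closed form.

15

deg(maof) = 4; N(maof) = {spyg, tfld, fyja, hgqb}.
deg(nfpz) = 4; N(nfpz) = {rpuu, dpcg, fyja, uyex}.
Vertex gvby has 4 neighbors: vmkx, xdah, fgez, uyex.
deg(qmig) = 4; N(qmig) = {izns, rywy, rhho, fgez}.
deg(v) = 4 for all v (|V|=35); this is K(7,3), the Kneser graph.
Distinct eigenvalues (to 6 d.p.): [4.0, 2.0, -1.0, -3.0].
With N=35: ϑ(G) = 35·(-1*(-3))/(4−(-3)) = 15.
≈ 15.000000000 (to 9 d.p.).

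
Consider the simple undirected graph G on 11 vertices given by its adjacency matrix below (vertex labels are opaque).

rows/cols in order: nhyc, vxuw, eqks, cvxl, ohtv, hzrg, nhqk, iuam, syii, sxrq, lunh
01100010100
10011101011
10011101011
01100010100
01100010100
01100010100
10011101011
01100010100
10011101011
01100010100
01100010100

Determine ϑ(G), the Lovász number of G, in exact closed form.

7

N(ohtv) = {vxuw, eqks, nhqk, syii}, |N(ohtv)| = 4.
Vertex iuam has 4 neighbors: vxuw, eqks, nhqk, syii.
deg(nhqk) = 7; N(nhqk) = {nhyc, cvxl, ohtv, hzrg, iuam, sxrq, lunh}.
deg(hzrg) = 4; N(hzrg) = {vxuw, eqks, nhqk, syii}.
K_{7,4} (perfect); ϑ(G) = α(G) = max{7,4} = 7.
Numerically 7.00000.
α=7, χ(Ḡ)=7; ϑ=7 lies between (collapsed).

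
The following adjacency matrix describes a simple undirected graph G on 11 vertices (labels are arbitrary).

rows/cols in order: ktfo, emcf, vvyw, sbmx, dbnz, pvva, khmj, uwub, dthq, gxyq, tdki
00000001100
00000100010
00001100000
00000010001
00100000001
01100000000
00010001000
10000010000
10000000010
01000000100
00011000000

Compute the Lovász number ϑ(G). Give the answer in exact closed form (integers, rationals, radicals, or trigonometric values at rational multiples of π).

11*cos(pi/11)/(cos(pi/11) + 1)

N(khmj) = {sbmx, uwub}, |N(khmj)| = 2.
N(dbnz) = {vvyw, tdki}, |N(dbnz)| = 2.
deg(vvyw) = 2; N(vvyw) = {dbnz, pvva}.
Vertex dthq has 2 neighbors: ktfo, gxyq.
deg(v) = 2 for all v (|V|=11); a single 11-cycle (edge-transitive).
A has 6 distinct eigenvalues ≈ [2.0, 1.682507, 0.83083, -0.28463, -1.309721, -1.918986].
ϑ = −N·λ_min/(λ_max−λ_min) = −11·(-2*cos(pi/11))/(2−(-2*cos(pi/11))) = 11*cos(pi/11)/(cos(pi/11) + 1).
= 5.386302912… (decimal).
5 ≤ 11*cos(pi/11)/(cos(pi/11) + 1) ≤ 6: both strict.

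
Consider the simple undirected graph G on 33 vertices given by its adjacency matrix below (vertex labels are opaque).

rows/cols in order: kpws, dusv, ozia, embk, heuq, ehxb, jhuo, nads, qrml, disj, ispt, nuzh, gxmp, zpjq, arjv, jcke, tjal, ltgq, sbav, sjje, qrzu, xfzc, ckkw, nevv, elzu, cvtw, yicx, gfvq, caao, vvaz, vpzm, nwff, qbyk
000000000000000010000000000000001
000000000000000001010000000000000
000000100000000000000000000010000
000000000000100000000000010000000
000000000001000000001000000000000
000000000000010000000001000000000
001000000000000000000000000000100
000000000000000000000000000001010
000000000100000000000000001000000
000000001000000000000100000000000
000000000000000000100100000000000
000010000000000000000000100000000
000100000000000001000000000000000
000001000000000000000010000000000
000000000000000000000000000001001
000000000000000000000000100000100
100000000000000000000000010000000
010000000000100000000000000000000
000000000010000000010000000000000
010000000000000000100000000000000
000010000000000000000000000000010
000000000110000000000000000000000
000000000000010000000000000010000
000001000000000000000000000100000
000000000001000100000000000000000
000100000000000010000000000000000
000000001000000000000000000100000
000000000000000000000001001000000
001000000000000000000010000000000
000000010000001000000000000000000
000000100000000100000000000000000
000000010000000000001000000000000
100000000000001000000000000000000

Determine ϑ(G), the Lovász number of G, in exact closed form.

deg(ozia) = 2; N(ozia) = {jhuo, caao}.
Vertex qrml has 2 neighbors: disj, yicx.
N(ltgq) = {dusv, gxmp}, |N(ltgq)| = 2.
Vertex kpws has 2 neighbors: tjal, qbyk.
deg(v) = 2 for all v (|V|=33); this is C_{33}, the 33-cycle.
The 17 distinct eigenvalues: [2.0, 1.96386, 1.85674, 1.68251, 1.44747, 1.16011, 0.83083, 0.47152, 0.09516, -0.28463, -0.65414, -1.0, -1.30972, -1.57211, -1.77767, -1.91899, -1.99094].
Lovász: ϑ = −33(-2*cos(pi/33))/(2+-(-1)*2*cos(pi/33)) = 33*cos(pi/33)/(cos(pi/33) + 1).
≈ 16.46255859 (to 8 d.p.).
16 ≤ 33*cos(pi/33)/(cos(pi/33) + 1) ≤ 17: both strict.

33*cos(pi/33)/(cos(pi/33) + 1)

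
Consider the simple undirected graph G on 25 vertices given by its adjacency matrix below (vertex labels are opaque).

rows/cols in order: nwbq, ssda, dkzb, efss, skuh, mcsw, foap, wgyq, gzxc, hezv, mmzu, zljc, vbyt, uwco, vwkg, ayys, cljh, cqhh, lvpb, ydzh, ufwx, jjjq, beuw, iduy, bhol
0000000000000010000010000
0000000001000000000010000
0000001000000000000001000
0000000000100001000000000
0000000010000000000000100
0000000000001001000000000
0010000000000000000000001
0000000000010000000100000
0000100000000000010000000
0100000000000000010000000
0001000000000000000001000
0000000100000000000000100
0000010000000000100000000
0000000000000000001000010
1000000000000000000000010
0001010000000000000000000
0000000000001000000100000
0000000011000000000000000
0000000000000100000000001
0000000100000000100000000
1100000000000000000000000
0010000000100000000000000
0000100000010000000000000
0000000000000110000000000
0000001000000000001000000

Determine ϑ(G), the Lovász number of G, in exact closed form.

N(gzxc) = {skuh, cqhh}, |N(gzxc)| = 2.
deg(dkzb) = 2; N(dkzb) = {foap, jjjq}.
N(bhol) = {foap, lvpb}, |N(bhol)| = 2.
N(skuh) = {gzxc, beuw}, |N(skuh)| = 2.
deg(v) = 2 for all v (|V|=25); connected 2-regular on 25 ⇒ C_{25}.
A has 13 distinct eigenvalues ≈ [2.0, 1.937, 1.753, 1.458, 1.072, 0.618, 0.126, -0.375, -0.852, -1.275, -1.618, -1.86, -1.984].
ϑ = −N·λ_min/(λ_max−λ_min) = −25·(-2*cos(pi/25))/(2−(-2*cos(pi/25))) = 25*cos(pi/25)/(cos(pi/25) + 1).
≈ 12.4505 (to 4 d.p.).
Check 12 ≤ 25*cos(pi/25)/(cos(pi/25) + 1) ≤ 13: both strict.

25*cos(pi/25)/(cos(pi/25) + 1)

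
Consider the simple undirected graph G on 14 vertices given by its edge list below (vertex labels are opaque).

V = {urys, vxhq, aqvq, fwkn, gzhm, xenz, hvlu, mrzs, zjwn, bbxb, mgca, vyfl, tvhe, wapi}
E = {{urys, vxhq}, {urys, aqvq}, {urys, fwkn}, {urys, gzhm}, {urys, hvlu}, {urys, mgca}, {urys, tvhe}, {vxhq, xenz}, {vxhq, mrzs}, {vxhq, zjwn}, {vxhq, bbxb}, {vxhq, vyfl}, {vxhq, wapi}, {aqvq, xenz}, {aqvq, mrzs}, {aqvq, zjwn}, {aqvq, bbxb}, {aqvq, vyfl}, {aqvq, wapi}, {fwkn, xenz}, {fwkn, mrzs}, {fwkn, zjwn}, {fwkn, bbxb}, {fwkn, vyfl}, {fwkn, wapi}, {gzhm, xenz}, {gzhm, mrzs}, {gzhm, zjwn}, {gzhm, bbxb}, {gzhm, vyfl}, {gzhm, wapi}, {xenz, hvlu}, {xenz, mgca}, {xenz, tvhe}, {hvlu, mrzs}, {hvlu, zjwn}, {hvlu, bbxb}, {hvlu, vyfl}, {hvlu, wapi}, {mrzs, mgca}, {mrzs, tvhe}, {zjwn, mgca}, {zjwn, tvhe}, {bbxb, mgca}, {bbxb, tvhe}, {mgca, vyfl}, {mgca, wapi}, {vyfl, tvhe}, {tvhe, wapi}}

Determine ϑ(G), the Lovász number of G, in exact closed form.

7

deg(vyfl) = 7; N(vyfl) = {vxhq, aqvq, fwkn, gzhm, hvlu, mgca, tvhe}.
deg(urys) = 7; N(urys) = {vxhq, aqvq, fwkn, gzhm, hvlu, mgca, tvhe}.
deg(mgca) = 7; N(mgca) = {urys, xenz, mrzs, zjwn, bbxb, vyfl, wapi}.
deg(hvlu) = 7; N(hvlu) = {urys, xenz, mrzs, zjwn, bbxb, vyfl, wapi}.
Complete multipartite on [7, 7]: sandwich collapses at ϑ=7.
ϑ(G) ≈ 7.00000.
Lovász sandwich 7 ≤ 7 ≤ 7: collapsed.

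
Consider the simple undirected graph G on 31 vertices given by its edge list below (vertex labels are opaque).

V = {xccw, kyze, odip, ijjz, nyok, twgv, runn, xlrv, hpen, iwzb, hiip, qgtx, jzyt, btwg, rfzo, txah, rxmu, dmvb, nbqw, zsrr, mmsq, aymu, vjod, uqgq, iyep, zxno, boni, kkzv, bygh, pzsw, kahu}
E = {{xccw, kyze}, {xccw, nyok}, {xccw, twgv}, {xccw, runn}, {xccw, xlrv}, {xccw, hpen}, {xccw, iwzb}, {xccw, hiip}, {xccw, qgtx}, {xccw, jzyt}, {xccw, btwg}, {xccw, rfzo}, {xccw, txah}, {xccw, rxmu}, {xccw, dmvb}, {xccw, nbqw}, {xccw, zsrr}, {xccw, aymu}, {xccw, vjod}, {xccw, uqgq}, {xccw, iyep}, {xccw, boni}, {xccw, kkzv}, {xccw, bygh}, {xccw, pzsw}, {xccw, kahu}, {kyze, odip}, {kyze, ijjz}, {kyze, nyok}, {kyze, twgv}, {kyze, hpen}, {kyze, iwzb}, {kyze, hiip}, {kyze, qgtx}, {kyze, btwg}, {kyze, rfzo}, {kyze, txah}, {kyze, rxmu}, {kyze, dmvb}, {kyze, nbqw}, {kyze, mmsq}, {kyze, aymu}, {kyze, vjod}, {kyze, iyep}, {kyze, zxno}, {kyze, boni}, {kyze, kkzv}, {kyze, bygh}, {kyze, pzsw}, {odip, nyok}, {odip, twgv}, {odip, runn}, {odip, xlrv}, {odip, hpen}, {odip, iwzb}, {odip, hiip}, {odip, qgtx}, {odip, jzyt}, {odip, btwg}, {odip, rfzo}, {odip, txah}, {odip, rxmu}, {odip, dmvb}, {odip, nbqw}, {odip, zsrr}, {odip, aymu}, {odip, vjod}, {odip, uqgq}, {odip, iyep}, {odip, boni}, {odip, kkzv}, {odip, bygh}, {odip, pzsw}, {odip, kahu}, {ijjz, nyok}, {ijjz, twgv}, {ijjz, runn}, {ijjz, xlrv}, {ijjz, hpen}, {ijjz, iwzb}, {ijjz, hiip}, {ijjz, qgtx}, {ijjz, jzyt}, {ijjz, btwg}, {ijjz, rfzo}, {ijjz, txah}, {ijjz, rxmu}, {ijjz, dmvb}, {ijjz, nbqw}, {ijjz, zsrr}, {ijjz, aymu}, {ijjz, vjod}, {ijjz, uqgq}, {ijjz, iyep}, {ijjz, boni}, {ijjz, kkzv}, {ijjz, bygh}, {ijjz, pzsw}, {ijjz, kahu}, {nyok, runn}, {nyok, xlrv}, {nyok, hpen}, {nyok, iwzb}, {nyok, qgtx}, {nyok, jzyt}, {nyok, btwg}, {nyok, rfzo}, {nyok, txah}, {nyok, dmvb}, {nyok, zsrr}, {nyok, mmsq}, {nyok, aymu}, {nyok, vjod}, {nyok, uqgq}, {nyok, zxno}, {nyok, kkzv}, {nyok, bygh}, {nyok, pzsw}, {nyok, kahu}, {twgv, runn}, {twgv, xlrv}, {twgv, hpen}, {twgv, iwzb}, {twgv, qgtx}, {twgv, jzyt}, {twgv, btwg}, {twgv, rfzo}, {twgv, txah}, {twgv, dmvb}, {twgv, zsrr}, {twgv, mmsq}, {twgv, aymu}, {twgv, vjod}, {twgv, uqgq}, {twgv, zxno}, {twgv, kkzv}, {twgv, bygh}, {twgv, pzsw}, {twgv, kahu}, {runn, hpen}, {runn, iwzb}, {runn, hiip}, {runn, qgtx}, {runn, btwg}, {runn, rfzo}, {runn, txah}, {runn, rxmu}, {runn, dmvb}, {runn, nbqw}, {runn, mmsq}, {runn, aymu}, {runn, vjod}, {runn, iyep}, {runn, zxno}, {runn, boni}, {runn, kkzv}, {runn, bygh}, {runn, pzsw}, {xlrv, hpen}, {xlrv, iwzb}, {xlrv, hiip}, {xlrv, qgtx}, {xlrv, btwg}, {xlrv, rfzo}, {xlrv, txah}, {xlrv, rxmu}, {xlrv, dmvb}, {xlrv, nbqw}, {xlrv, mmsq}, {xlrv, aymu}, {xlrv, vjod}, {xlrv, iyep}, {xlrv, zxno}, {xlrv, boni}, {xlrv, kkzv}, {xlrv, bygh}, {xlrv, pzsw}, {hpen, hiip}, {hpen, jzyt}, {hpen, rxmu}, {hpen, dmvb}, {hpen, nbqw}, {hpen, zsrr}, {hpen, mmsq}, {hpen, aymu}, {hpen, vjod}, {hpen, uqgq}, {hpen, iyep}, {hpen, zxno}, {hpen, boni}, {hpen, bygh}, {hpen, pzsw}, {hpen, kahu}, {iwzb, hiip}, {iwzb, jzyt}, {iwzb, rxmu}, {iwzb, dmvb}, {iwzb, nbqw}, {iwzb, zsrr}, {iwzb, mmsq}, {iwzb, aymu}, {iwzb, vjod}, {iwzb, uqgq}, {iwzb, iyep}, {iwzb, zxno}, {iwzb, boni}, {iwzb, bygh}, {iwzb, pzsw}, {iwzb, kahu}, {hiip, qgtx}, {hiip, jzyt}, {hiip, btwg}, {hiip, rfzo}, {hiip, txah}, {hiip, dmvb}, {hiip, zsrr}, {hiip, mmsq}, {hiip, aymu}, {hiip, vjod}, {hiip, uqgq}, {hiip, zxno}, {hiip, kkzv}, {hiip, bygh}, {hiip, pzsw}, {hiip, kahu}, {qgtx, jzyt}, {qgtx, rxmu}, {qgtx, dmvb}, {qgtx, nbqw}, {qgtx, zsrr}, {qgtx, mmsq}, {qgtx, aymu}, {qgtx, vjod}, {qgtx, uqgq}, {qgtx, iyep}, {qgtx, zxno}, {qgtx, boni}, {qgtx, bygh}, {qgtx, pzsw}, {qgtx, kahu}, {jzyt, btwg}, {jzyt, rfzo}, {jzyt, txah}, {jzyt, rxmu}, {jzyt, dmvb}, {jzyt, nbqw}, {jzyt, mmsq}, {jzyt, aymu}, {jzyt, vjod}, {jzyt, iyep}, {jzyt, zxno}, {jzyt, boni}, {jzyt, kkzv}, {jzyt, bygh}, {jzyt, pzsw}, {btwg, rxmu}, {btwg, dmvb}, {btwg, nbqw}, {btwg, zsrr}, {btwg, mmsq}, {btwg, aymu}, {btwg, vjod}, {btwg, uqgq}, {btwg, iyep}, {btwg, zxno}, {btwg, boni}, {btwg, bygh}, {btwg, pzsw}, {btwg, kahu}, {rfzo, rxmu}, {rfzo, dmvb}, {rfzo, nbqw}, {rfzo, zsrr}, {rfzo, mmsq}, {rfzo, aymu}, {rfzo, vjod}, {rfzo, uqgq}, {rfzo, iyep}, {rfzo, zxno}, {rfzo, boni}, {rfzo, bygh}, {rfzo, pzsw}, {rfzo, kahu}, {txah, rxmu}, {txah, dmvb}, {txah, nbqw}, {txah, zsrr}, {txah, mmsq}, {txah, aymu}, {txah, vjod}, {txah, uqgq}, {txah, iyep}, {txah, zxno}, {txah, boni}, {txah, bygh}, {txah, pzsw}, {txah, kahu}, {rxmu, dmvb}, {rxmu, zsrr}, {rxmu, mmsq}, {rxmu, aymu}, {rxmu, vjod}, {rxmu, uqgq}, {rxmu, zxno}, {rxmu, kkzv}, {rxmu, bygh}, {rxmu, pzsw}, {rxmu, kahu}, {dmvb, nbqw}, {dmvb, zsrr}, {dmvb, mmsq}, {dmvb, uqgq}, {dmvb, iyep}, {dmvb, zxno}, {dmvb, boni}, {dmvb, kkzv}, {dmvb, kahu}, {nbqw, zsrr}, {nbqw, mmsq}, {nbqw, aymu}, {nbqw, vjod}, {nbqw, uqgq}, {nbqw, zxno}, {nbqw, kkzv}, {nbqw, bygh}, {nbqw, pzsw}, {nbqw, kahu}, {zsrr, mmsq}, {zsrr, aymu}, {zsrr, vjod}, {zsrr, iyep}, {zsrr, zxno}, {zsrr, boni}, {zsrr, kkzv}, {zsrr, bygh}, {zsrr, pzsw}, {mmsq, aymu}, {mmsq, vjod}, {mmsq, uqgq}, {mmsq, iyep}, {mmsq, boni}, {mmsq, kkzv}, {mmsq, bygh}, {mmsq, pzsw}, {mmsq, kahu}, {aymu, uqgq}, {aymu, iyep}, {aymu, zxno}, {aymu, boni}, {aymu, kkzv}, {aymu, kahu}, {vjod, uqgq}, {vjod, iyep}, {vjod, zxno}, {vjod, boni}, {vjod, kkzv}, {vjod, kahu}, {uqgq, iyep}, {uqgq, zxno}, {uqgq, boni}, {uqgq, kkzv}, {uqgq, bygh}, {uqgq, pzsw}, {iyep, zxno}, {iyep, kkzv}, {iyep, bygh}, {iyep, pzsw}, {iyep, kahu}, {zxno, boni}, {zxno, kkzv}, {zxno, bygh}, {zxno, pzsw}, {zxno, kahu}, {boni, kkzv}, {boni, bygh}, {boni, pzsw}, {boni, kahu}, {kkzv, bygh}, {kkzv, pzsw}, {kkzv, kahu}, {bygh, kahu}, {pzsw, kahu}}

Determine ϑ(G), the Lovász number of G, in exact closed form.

N(odip) = {kyze, nyok, twgv, runn, xlrv, hpen, iwzb, hiip, qgtx, jzyt, btwg, rfzo, txah, rxmu, dmvb, nbqw, zsrr, aymu, vjod, uqgq, iyep, boni, kkzv, bygh, pzsw, kahu}, |N(odip)| = 26.
N(xccw) = {kyze, nyok, twgv, runn, xlrv, hpen, iwzb, hiip, qgtx, jzyt, btwg, rfzo, txah, rxmu, dmvb, nbqw, zsrr, aymu, vjod, uqgq, iyep, boni, kkzv, bygh, pzsw, kahu}, |N(xccw)| = 26.
N(vjod) = {xccw, kyze, odip, ijjz, nyok, twgv, runn, xlrv, hpen, iwzb, hiip, qgtx, jzyt, btwg, rfzo, txah, rxmu, nbqw, zsrr, mmsq, uqgq, iyep, zxno, boni, kkzv, kahu}, |N(vjod)| = 26.
Vertex runn has 24 neighbors: xccw, odip, ijjz, nyok, twgv, hpen, iwzb, hiip, qgtx, btwg, rfzo, txah, rxmu, dmvb, nbqw, mmsq, aymu, vjod, iyep, zxno, boni, kkzv, bygh, pzsw.
Complete 5-partite, parts [7, 7, 7, 5, 5]: perfect, ϑ = α = 7.
Numerically 7.0000000.
Lovász sandwich 7 ≤ 7 ≤ 7: collapsed.

7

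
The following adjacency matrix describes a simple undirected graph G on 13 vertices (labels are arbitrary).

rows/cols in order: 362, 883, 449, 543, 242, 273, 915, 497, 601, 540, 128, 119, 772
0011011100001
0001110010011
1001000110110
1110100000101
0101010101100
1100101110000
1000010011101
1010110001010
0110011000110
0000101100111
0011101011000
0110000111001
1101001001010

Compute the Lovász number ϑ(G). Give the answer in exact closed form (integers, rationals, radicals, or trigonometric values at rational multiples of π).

sqrt(13)

deg(915) = 6; N(915) = {362, 273, 601, 540, 128, 772}.
N(543) = {362, 883, 449, 242, 128, 772}, |N(543)| = 6.
Vertex 242 has 6 neighbors: 883, 543, 273, 497, 540, 128.
N(128) = {449, 543, 242, 915, 601, 540}, |N(128)| = 6.
Regular of degree 6 on 13 vertices: SR(13,6,2,3) — a Paley graph.
Distinct eigenvalues (to 5 d.p.): [6.0, 1.30278, -2.30278].
−13·(-sqrt(13)/2 - 1/2) / ((6)−(-sqrt(13)/2 - 1/2)) = sqrt(13) = ϑ(G).
Numerically 3.6055513.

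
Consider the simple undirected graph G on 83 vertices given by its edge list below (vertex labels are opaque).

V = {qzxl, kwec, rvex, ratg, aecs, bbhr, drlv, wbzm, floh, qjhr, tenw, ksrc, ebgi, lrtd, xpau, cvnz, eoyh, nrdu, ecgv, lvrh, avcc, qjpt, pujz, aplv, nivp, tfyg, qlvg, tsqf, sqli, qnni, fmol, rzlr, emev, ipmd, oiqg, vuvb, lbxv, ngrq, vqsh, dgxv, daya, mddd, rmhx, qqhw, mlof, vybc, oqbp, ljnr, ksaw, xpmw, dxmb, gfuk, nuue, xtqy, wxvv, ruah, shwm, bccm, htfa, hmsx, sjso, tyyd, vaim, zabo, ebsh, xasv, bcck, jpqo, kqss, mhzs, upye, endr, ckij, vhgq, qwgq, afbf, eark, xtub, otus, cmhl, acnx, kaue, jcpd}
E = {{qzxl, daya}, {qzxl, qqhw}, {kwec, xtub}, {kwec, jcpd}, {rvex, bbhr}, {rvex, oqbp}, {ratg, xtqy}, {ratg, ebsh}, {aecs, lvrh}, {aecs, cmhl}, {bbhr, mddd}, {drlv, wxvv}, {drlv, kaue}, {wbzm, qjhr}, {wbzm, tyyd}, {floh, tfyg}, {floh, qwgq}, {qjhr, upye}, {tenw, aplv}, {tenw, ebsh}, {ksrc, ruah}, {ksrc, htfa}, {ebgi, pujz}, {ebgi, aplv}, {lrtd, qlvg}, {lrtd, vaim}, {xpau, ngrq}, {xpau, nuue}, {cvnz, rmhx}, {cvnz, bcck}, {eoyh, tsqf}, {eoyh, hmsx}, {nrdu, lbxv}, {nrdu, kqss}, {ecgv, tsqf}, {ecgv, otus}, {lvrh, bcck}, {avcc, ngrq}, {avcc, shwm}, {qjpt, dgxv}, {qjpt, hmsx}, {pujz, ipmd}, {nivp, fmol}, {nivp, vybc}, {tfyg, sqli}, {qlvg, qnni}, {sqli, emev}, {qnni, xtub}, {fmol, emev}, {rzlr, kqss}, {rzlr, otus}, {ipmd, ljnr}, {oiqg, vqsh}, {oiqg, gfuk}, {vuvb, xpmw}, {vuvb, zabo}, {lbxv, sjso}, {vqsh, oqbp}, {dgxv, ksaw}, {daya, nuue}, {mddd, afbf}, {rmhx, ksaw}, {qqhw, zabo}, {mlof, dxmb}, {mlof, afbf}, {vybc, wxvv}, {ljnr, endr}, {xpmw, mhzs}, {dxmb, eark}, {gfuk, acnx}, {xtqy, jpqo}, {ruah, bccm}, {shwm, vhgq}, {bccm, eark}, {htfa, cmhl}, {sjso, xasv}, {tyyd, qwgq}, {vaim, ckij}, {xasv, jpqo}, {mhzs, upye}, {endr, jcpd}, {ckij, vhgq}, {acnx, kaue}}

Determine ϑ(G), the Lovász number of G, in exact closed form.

83*cos(pi/83)/(cos(pi/83) + 1)

deg(tenw) = 2; N(tenw) = {aplv, ebsh}.
N(lrtd) = {qlvg, vaim}, |N(lrtd)| = 2.
Vertex qwgq has 2 neighbors: floh, tyyd.
deg(emev) = 2; N(emev) = {sqli, fmol}.
G on 83 vertices is 2-regular; this is C_{83}, the 83-cycle.
The 42 distinct eigenvalues: [2.0, 1.994, 1.977, 1.949, 1.909, 1.858, 1.797, 1.726, 1.644, 1.553, 1.454, 1.346, 1.23, 1.107, 0.978, 0.843, 0.704, 0.56, 0.413, 0.264, 0.113, -0.038, -0.189, -0.339, -0.487, -0.632, -0.774, -0.911, -1.043, -1.169, -1.289, -1.401, -1.505, -1.6, -1.686, -1.763, -1.829, -1.885, -1.93, -1.964, -1.987, -1.999].
Lovász: ϑ = −83(-2*cos(pi/83))/(2+-(-1)*2*cos(pi/83)) = 83*cos(pi/83)/(cos(pi/83) + 1).
= 41.4851326… (decimal).
Sandwich: α(G)=41 ≤ ϑ(G)=83*cos(pi/83)/(cos(pi/83) + 1) ≤ χ(Ḡ)=42 (both strict).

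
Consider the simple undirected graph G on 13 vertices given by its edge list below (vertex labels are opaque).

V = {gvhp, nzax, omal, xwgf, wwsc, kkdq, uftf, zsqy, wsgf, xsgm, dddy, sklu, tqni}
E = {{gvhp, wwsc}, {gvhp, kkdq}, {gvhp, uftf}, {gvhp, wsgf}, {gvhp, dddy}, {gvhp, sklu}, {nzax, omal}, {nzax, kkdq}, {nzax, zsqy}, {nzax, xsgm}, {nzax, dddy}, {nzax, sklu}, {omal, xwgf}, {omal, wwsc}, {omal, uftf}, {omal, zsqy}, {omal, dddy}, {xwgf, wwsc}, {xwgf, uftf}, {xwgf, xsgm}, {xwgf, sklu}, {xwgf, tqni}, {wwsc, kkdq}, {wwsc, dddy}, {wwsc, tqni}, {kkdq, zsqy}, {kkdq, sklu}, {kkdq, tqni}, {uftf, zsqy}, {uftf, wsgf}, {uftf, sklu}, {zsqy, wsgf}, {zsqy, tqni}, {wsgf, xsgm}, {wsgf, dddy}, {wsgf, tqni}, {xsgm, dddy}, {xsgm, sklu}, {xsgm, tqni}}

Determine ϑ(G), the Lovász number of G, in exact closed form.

N(uftf) = {gvhp, omal, xwgf, zsqy, wsgf, sklu}, |N(uftf)| = 6.
Vertex wwsc has 6 neighbors: gvhp, omal, xwgf, kkdq, dddy, tqni.
Vertex xsgm has 6 neighbors: nzax, xwgf, wsgf, dddy, sklu, tqni.
deg(wsgf) = 6; N(wsgf) = {gvhp, uftf, zsqy, xsgm, dddy, tqni}.
6-regular, N=13; strongly regular (13,6,2,3).
A has 3 distinct eigenvalues ≈ [6.0, 1.3028, -2.3028].
Lovász: ϑ = −13(-sqrt(13)/2 - 1/2)/(6+-(-sqrt(13)/2 - 1/2)) = sqrt(13).
= 3.6056… (decimal).

sqrt(13)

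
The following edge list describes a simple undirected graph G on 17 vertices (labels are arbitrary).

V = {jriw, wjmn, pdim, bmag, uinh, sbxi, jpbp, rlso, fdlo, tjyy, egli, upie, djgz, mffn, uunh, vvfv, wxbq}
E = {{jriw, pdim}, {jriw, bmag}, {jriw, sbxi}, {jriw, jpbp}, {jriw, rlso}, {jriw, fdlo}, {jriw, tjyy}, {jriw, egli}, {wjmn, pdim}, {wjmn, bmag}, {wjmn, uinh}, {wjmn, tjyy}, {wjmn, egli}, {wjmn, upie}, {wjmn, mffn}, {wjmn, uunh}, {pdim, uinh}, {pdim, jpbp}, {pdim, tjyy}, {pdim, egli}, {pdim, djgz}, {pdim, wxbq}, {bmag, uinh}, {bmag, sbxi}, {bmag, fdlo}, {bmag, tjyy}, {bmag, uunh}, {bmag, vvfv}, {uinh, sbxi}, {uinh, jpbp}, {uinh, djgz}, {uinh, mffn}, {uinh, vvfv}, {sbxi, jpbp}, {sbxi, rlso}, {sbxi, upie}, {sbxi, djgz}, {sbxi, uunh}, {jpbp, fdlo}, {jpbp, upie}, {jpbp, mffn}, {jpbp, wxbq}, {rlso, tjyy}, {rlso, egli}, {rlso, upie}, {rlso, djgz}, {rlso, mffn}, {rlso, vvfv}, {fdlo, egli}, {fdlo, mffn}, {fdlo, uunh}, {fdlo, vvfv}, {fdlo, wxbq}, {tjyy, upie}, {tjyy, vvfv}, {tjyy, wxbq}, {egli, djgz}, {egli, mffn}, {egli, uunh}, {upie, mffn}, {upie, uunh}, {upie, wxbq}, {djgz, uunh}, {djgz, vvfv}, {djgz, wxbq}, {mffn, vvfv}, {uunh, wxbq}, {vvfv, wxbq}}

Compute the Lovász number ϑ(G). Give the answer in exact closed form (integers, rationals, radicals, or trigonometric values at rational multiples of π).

sqrt(17)

Vertex fdlo has 8 neighbors: jriw, bmag, jpbp, egli, mffn, uunh, vvfv, wxbq.
deg(jriw) = 8; N(jriw) = {pdim, bmag, sbxi, jpbp, rlso, fdlo, tjyy, egli}.
deg(egli) = 8; N(egli) = {jriw, wjmn, pdim, rlso, fdlo, djgz, mffn, uunh}.
Vertex jpbp has 8 neighbors: jriw, pdim, uinh, sbxi, fdlo, upie, mffn, wxbq.
deg(v) = 8 for all v (|V|=17); Paley(17): SR with (k,λ,μ)=(8,3,4).
spec(A) ≈ [8.0, 1.562, -2.562] (distinct, 3 d.p.).
Lovász: ϑ = −17(-sqrt(17)/2 - 1/2)/(8+-(-sqrt(17)/2 - 1/2)) = sqrt(17).
≈ 4.1231056 (to 7 d.p.).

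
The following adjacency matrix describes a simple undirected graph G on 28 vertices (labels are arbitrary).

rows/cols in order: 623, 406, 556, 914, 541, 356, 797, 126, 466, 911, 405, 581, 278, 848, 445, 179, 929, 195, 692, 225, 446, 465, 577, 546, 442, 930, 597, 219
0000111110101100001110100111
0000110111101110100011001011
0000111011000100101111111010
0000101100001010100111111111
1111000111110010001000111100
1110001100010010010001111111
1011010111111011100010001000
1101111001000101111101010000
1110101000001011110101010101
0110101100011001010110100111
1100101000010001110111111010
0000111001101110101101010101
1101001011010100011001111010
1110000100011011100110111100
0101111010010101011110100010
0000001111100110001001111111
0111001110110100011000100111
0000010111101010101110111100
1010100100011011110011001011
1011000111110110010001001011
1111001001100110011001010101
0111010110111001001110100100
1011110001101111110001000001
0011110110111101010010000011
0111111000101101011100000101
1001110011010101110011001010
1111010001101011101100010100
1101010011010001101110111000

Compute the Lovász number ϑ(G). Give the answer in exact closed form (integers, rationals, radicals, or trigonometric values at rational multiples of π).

deg(466) = 15; N(466) = {623, 406, 556, 541, 797, 278, 445, 179, 929, 195, 225, 465, 546, 930, 219}.
Vertex 581 has 15 neighbors: 541, 356, 797, 911, 405, 278, 848, 445, 929, 692, 225, 465, 546, 930, 219.
Vertex 179 has 15 neighbors: 797, 126, 466, 911, 405, 848, 445, 692, 465, 577, 546, 442, 930, 597, 219.
deg(446) = 15; N(446) = {623, 406, 556, 914, 797, 911, 405, 848, 445, 195, 692, 465, 546, 930, 219}.
28-vertex 15-regular graph: this is K(8,2), the Kneser graph.
spec(A) ≈ [15.0, 1.0, -5.0] (distinct, 3 d.p.).
ϑ = −N·λ_min/(λ_max−λ_min) = −28·(-5)/(15−(-5)) = 7.
≈ 7.0000000 (to 7 d.p.).

7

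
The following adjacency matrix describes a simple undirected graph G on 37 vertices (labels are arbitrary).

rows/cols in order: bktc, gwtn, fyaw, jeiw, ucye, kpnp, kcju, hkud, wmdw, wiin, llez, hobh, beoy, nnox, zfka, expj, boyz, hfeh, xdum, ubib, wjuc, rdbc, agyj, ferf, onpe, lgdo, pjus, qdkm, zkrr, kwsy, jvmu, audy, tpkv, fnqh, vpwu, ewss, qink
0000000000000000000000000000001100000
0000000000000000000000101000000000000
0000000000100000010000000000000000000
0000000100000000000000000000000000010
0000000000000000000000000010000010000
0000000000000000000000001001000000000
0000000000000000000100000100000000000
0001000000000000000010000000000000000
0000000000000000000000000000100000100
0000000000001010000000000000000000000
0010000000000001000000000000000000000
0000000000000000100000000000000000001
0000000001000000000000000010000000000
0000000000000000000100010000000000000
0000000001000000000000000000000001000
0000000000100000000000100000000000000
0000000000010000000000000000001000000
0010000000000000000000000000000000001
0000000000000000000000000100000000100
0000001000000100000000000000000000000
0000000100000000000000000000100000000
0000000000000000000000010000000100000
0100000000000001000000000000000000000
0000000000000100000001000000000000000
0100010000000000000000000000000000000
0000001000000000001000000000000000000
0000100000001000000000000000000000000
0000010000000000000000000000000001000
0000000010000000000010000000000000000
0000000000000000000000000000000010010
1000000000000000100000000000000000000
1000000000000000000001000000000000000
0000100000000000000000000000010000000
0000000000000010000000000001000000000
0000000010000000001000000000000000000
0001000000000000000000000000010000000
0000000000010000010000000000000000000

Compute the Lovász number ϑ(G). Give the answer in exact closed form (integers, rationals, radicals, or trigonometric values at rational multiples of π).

deg(ubib) = 2; N(ubib) = {kcju, nnox}.
Vertex kpnp has 2 neighbors: onpe, qdkm.
deg(hobh) = 2; N(hobh) = {boyz, qink}.
Vertex bktc has 2 neighbors: jvmu, audy.
Regular of degree 2 on 37 vertices: the odd cycle C_{37}.
The 19 distinct eigenvalues: [2.0, 1.971, 1.886, 1.746, 1.556, 1.321, 1.049, 0.746, 0.421, 0.085, -0.254, -0.586, -0.9, -1.189, -1.444, -1.657, -1.822, -1.935, -1.993].
Lovász (edge-transitive): ϑ = −37·(-2*cos(pi/37))/((2)−(-2*cos(pi/37))) = 37*cos(pi/37)/(cos(pi/37) + 1).
ϑ(G) ≈ 18.4666166.
α=18, χ(Ḡ)=19; ϑ=37*cos(pi/37)/(cos(pi/37) + 1) lies between (both strict).

37*cos(pi/37)/(cos(pi/37) + 1)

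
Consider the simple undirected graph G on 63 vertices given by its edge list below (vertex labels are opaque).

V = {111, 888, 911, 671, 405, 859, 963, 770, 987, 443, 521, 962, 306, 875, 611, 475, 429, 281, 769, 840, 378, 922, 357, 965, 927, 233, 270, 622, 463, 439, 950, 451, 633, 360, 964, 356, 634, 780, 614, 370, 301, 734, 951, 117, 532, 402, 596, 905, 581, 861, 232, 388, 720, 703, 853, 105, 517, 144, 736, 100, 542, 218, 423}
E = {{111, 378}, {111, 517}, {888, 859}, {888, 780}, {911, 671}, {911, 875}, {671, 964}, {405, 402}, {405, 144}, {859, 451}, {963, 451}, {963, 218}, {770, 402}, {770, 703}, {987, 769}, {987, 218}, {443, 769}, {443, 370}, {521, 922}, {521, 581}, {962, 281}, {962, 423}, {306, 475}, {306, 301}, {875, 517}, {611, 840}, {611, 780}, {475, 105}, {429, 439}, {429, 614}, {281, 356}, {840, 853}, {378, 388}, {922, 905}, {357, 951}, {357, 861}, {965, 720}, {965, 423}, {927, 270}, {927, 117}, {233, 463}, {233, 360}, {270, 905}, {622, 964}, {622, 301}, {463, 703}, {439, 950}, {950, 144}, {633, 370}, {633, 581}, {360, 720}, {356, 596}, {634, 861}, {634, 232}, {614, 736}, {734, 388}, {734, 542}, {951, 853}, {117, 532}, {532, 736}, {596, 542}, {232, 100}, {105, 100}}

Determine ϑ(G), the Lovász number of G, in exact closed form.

N(951) = {357, 853}, |N(951)| = 2.
deg(532) = 2; N(532) = {117, 736}.
Vertex 105 has 2 neighbors: 475, 100.
N(964) = {671, 622}, |N(964)| = 2.
Every vertex has degree 2 (N=63); this is C_{63}, the 63-cycle.
spec(A) ≈ [2.0, 1.99, 1.96, 1.911, 1.843, 1.756, 1.652, 1.532, 1.396, 1.247, 1.085, 0.912, 0.731, 0.542, 0.347, 0.149, -0.05, -0.249, -0.445, -0.637, -0.823, -1.0, -1.167, -1.323, -1.466, -1.594, -1.707, -1.802, -1.879, -1.938, -1.978, -1.998] (distinct, 3 d.p.).
Lovász: ϑ = −63(-2*cos(pi/63))/(2+-(-1)*2*cos(pi/63)) = 63*cos(pi/63)/(cos(pi/63) + 1).
Numerically 31.480409333.
Check 31 ≤ 63*cos(pi/63)/(cos(pi/63) + 1) ≤ 32: both strict.

63*cos(pi/63)/(cos(pi/63) + 1)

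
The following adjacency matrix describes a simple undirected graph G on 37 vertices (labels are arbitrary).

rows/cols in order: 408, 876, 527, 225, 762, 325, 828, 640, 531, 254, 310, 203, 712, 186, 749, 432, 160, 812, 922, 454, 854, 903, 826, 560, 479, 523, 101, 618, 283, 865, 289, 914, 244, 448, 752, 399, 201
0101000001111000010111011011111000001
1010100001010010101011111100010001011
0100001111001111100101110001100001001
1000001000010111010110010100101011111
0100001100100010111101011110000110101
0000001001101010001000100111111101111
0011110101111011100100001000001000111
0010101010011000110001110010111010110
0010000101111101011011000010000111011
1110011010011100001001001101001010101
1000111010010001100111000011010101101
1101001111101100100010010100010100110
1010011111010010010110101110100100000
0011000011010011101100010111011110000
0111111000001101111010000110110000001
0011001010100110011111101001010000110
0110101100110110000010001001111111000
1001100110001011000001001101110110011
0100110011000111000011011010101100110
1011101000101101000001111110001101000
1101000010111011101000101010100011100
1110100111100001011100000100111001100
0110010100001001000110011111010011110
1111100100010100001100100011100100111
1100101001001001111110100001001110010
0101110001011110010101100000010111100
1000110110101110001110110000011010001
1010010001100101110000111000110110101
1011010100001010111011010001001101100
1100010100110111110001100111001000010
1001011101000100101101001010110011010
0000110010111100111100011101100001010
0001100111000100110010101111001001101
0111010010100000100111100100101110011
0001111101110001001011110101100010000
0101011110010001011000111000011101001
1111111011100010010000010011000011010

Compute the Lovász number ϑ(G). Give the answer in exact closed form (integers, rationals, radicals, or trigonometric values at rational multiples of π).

N(527) = {876, 828, 640, 531, 254, 712, 186, 749, 432, 160, 454, 903, 826, 560, 618, 283, 448, 201}, |N(527)| = 18.
deg(408) = 18; N(408) = {876, 225, 254, 310, 203, 712, 812, 454, 854, 903, 560, 479, 101, 618, 283, 865, 289, 201}.
Vertex 828 has 18 neighbors: 527, 225, 762, 325, 640, 254, 310, 203, 712, 749, 432, 160, 454, 479, 289, 752, 399, 201.
N(762) = {876, 828, 640, 310, 749, 160, 812, 922, 454, 903, 560, 479, 523, 101, 914, 244, 752, 201}, |N(762)| = 18.
deg(v) = 18 for all v (|V|=37); SR(37,18,8,9) — a Paley graph.
A has 3 distinct eigenvalues ≈ [18.0, 2.541, -3.541].
Lovász: ϑ = −37(-sqrt(37)/2 - 1/2)/(18+-(-sqrt(37)/2 - 1/2)) = sqrt(37).
ϑ(G) ≈ 6.082763.

sqrt(37)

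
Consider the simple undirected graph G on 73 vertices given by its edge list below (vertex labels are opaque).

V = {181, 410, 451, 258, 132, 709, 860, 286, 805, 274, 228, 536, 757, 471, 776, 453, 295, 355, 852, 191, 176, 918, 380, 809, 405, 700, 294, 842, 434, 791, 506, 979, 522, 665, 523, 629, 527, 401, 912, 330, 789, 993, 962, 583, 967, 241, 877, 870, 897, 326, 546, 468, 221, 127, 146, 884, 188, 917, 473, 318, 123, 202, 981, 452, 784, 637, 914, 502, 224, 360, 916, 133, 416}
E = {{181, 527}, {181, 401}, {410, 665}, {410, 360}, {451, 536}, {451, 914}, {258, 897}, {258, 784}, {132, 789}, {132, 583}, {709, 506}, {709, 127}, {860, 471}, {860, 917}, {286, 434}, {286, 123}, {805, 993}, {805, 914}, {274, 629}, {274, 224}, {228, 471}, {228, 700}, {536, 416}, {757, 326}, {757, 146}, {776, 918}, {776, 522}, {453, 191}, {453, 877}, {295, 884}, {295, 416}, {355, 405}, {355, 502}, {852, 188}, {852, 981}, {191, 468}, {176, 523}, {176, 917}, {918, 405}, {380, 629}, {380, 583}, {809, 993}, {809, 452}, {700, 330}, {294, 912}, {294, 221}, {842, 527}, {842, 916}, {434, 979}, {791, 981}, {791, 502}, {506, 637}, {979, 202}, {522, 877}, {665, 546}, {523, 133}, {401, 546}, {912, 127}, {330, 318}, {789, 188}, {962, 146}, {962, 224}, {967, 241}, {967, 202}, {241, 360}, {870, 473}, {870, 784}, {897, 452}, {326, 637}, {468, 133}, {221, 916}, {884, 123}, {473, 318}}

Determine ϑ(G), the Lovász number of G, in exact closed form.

Vertex 202 has 2 neighbors: 979, 967.
N(981) = {852, 791}, |N(981)| = 2.
N(294) = {912, 221}, |N(294)| = 2.
N(416) = {536, 295}, |N(416)| = 2.
deg(v) = 2 for all v (|V|=73); connected 2-regular on 73 ⇒ C_{73}.
A has 37 distinct eigenvalues ≈ [2.0, 1.992596, 1.97044, 1.933696, 1.882635, 1.817635, 1.739179, 1.647846, 1.544313, 1.429347, 1.303798, 1.168596, 1.024743, 0.873302, 0.715396, 0.552194, 0.384903, 0.214763, 0.043032, -0.129017, -0.300111, -0.468983, -0.634383, -0.795086, -0.949902, -1.097686, -1.237343, -1.367839, -1.488208, -1.597559, -1.695082, -1.780055, -1.85185, -1.909934, -1.953877, -1.983355, -1.998148].
−73·(-2*cos(pi/73)) / ((2)−(-2*cos(pi/73))) = 73*cos(pi/73)/(cos(pi/73) + 1) = ϑ(G).
ϑ(G) ≈ 36.48309477.
Check 36 ≤ 73*cos(pi/73)/(cos(pi/73) + 1) ≤ 37: both strict.

73*cos(pi/73)/(cos(pi/73) + 1)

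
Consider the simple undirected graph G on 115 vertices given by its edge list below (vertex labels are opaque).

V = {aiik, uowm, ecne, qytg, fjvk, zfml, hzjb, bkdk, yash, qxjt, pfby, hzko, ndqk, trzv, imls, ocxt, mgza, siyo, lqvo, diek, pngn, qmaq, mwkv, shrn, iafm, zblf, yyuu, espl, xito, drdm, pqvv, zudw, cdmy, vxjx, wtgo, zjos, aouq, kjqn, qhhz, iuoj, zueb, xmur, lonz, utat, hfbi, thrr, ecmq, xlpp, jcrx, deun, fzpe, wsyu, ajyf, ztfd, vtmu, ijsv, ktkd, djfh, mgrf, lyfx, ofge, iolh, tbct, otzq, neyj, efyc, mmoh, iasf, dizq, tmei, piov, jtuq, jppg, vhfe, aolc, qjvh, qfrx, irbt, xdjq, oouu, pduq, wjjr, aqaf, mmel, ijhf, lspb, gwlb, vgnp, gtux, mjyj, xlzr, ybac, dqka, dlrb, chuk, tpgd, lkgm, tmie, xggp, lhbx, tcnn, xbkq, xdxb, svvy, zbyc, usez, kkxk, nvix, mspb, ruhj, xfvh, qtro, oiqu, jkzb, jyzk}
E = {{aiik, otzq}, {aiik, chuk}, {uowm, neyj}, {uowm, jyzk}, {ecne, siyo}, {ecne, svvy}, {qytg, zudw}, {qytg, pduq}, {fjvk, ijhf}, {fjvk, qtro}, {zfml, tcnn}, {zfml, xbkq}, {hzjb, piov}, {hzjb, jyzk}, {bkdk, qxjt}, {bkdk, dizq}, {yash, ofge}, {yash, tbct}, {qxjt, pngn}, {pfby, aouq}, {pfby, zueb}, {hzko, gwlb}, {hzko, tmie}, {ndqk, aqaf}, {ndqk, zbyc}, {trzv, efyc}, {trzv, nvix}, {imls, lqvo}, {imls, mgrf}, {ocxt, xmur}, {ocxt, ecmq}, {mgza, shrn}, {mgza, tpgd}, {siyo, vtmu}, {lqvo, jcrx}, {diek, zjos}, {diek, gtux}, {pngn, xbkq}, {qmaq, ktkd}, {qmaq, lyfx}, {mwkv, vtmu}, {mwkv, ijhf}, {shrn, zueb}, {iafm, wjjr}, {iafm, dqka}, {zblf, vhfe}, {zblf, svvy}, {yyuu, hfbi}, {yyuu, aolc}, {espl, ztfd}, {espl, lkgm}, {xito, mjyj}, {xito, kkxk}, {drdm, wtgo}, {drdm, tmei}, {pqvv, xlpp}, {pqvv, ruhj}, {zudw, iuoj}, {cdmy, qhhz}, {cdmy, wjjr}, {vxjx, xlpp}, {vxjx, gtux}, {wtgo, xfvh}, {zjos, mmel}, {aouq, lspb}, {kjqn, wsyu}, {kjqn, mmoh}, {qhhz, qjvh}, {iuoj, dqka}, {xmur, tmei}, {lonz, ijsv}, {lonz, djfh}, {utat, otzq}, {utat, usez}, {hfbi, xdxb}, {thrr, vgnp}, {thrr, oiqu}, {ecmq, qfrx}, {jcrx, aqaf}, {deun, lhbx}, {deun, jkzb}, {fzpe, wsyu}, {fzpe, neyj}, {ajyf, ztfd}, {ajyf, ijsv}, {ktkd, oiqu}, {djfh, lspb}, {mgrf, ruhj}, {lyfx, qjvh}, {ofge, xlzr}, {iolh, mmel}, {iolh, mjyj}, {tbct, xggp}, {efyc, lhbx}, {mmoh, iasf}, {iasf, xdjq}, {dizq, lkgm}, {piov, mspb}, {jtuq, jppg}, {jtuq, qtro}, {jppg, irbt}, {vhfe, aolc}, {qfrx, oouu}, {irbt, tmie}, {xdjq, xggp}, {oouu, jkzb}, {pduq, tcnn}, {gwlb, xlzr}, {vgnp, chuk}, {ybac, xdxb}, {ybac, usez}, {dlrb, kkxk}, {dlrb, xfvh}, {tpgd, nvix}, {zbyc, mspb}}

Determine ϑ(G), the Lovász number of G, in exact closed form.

115*cos(pi/115)/(cos(pi/115) + 1)

N(iuoj) = {zudw, dqka}, |N(iuoj)| = 2.
Vertex qtro has 2 neighbors: fjvk, jtuq.
Vertex uowm has 2 neighbors: neyj, jyzk.
deg(xdjq) = 2; N(xdjq) = {iasf, xggp}.
Every vertex has degree 2 (N=115); the odd cycle C_{115}.
The 58 distinct eigenvalues: [2.0, 1.997, 1.9881, 1.9732, 1.9524, 1.9258, 1.8935, 1.8555, 1.812, 1.763, 1.7088, 1.6495, 1.5853, 1.5164, 1.4429, 1.3651, 1.2832, 1.1976, 1.1083, 1.0157, 0.9201, 0.8218, 0.721, 0.618, 0.5132, 0.4069, 0.2994, 0.1909, 0.0819, -0.0273, -0.1365, -0.2452, -0.3533, -0.4602, -0.5658, -0.6698, -0.7717, -0.8713, -0.9683, -1.0624, -1.1534, -1.2409, -1.3247, -1.4045, -1.4802, -1.5514, -1.618, -1.6798, -1.7366, -1.7882, -1.8344, -1.8752, -1.9104, -1.9399, -1.9635, -1.9814, -1.9933, -1.9993].
With N=115: ϑ(G) = 115·(-(-1)*2*cos(pi/115))/(2−(-2*cos(pi/115))) = 115*cos(pi/115)/(cos(pi/115) + 1).
≈ 57.4893 (to 4 d.p.).
Sandwich: α(G)=57 ≤ ϑ(G)=115*cos(pi/115)/(cos(pi/115) + 1) ≤ χ(Ḡ)=58 (both strict).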